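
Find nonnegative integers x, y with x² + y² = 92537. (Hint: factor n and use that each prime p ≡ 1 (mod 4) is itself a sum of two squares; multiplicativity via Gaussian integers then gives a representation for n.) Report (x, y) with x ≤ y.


Step 1: Factor n = 92537 = 37 · 41 · 61.
Step 2: Check the mod-4 condition on each prime factor: 37 ≡ 1 (mod 4), exponent 1; 41 ≡ 1 (mod 4), exponent 1; 61 ≡ 1 (mod 4), exponent 1.
All primes ≡ 3 (mod 4) appear to even exponent (or don't appear), so by the two-squares theorem n IS expressible as a sum of two squares.
Step 3: Build a representation. Here n = 37 · 41 · 61 is a product of primes ≡ 1 (mod 4). Each prime p ≡ 1 (mod 4) is itself a sum of two squares; find a² by testing p − a² for a perfect square:
  37: 37 − 1² = 36 = 6² ⇒ 37 = 1² + 6².
  41: 41 − 1² = 40, 41 − 2² = 37, 41 − 3² = 32, 41 − 4² = 25 = 5² ⇒ 41 = 4² + 5².
  61: 61 − 1² = 60, 61 − 2² = 57, 61 − 3² = 52, 61 − 4² = 45, 61 − 5² = 36 = 6² ⇒ 61 = 5² + 6².
  Combine using the Brahmagupta–Fibonacci identity (a² + b²)(c² + d²) = (ac − bd)² + (ad + bc)² = (ac + bd)² + (ad − bc)²:
  37 · 41 = 1517: from (1² + 6²)(4² + 5²), take (1·4 − 6·5, 1·5 + 6·4) = (4 − 30, 5 + 24) = (-26, 29); dropping signs (only squares matter) gives (26, 29); check 26² + 29² = 676 + 841 = 1517 ✓.
  1517 · 61 = 92537: from (26² + 29²)(5² + 6²), take (26·5 − 29·6, 26·6 + 29·5) = (130 − 174, 156 + 145) = (-44, 301); dropping signs (only squares matter) gives (44, 301); check 44² + 301² = 1936 + 90601 = 92537 ✓.
Step 4: Order so x ≤ y and verify: 44² + 301² = 1936 + 90601 = 92537 = n. ✓

n = 92537 = 44² + 301² (one valid representation with x ≤ y).


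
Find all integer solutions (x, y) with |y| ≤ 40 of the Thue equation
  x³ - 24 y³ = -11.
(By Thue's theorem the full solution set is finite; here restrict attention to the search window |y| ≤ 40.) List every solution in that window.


The equation is x³ - 24y³ = -11. For fixed y, x³ = 24·y³ − 11, so a solution requires the RHS to be a perfect cube.
Strategy: iterate y from -40 to 40, compute RHS = 24·y³ − 11, and check whether it is a (positive or negative) perfect cube.
Check small values of y:
  y = 0: RHS = -11 is not a perfect cube.
  y = 1: RHS = 13 is not a perfect cube.
  y = -1: RHS = -35 is not a perfect cube.
  y = 2: RHS = 181 is not a perfect cube.
  y = -2: RHS = -203 is not a perfect cube.
  y = 3: RHS = 637 is not a perfect cube.
  y = -3: RHS = -659 is not a perfect cube.
Continuing the search up to |y| = 40 finds no solutions either.
No (x, y) in the scanned range satisfies the equation.

No integer solutions with |y| ≤ 40.


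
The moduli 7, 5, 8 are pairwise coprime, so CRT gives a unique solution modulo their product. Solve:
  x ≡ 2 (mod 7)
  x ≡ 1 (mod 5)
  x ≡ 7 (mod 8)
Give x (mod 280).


Moduli 7, 5, 8 are pairwise coprime; by CRT there is a unique solution modulo M = 7 · 5 · 8 = 280.
Solve pairwise, accumulating the modulus:
  Start with x ≡ 2 (mod 7).
  Combine with x ≡ 1 (mod 5): since gcd(7, 5) = 1, we get a unique residue mod 35.
    Write x = 2 + 7·t and substitute into x ≡ 1 (mod 5): 7·t ≡ 1 − 2 = -1 (mod 5).
    Reduce coefficients mod 5: 2·t ≡ 4 (mod 5).
    The inverse of 2 mod 5 is 3 (since 2·3 = 6 = 1·5 + 1), so t ≡ 3·4 = 12 ≡ 2 (mod 5).
    Then x = 2 + 7·2 = 16, valid modulo lcm(7, 5) = 35: x ≡ 16 (mod 35).
  Combine with x ≡ 7 (mod 8): since gcd(35, 8) = 1, we get a unique residue mod 280.
    Write x = 16 + 35·t and substitute into x ≡ 7 (mod 8): 35·t ≡ 7 − 16 = -9 (mod 8).
    Reduce coefficients mod 8: 3·t ≡ 7 (mod 8).
    The inverse of 3 mod 8 is 3 (since 3·3 = 9 = 1·8 + 1), so t ≡ 3·7 = 21 ≡ 5 (mod 8).
    Then x = 16 + 35·5 = 191, valid modulo lcm(35, 8) = 280: x ≡ 191 (mod 280).
Verify: 191 mod 7 = 2 ✓, 191 mod 5 = 1 ✓, 191 mod 8 = 7 ✓.

x ≡ 191 (mod 280).


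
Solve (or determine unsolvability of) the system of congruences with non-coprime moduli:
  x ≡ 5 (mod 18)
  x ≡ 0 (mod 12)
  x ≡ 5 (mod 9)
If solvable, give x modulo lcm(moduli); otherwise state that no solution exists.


Moduli 18, 12, 9 are not pairwise coprime, so CRT works modulo lcm(m_i) when all pairwise compatibility conditions hold.
Pairwise compatibility: gcd(m_i, m_j) must divide a_i - a_j for every pair.
Merge one congruence at a time:
  Start: x ≡ 5 (mod 18).
  Combine with x ≡ 0 (mod 12): gcd(18, 12) = 6, and 0 - 5 = -5 is NOT divisible by 6.
    ⇒ system is inconsistent (no integer solution).

No solution (the system is inconsistent).


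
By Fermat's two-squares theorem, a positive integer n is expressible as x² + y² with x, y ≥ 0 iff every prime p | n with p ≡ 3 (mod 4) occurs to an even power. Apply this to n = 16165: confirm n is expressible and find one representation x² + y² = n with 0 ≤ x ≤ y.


Step 1: Factor n = 16165 = 5 · 53 · 61.
Step 2: Check the mod-4 condition on each prime factor: 5 ≡ 1 (mod 4), exponent 1; 53 ≡ 1 (mod 4), exponent 1; 61 ≡ 1 (mod 4), exponent 1.
All primes ≡ 3 (mod 4) appear to even exponent (or don't appear), so by the two-squares theorem n IS expressible as a sum of two squares.
Step 3: Build a representation. Here n = 5 · 53 · 61 is a product of primes ≡ 1 (mod 4). Each prime p ≡ 1 (mod 4) is itself a sum of two squares; find a² by testing p − a² for a perfect square:
  5: 5 − 1² = 4 = 2² ⇒ 5 = 1² + 2².
  53: 53 − 1² = 52, 53 − 2² = 49 = 7² ⇒ 53 = 2² + 7².
  61: 61 − 1² = 60, 61 − 2² = 57, 61 − 3² = 52, 61 − 4² = 45, 61 − 5² = 36 = 6² ⇒ 61 = 5² + 6².
  Combine using the Brahmagupta–Fibonacci identity (a² + b²)(c² + d²) = (ac − bd)² + (ad + bc)² = (ac + bd)² + (ad − bc)²:
  5 · 53 = 265: from (1² + 2²)(2² + 7²), take (1·2 − 2·7, 1·7 + 2·2) = (2 − 14, 7 + 4) = (-12, 11); dropping signs (only squares matter) gives (12, 11); check 12² + 11² = 144 + 121 = 265 ✓.
  265 · 61 = 16165: from (12² + 11²)(5² + 6²), take (12·5 − 11·6, 12·6 + 11·5) = (60 − 66, 72 + 55) = (-6, 127); dropping signs (only squares matter) gives (6, 127); check 6² + 127² = 36 + 16129 = 16165 ✓.
Step 4: Order so x ≤ y and verify: 6² + 127² = 36 + 16129 = 16165 = n. ✓

n = 16165 = 6² + 127² (one valid representation with x ≤ y).


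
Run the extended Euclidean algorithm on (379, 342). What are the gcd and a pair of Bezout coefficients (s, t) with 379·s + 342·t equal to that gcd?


Euclidean algorithm on (379, 342) — divide until remainder is 0:
  379 = 1 · 342 + 37
  342 = 9 · 37 + 9
  37 = 4 · 9 + 1
  9 = 9 · 1 + 0
gcd(379, 342) = 1.
Track Bezout coefficients alongside the remainders: start with r₀ = 379 = a·1 + b·0 (s = 1, t = 0) and r₁ = 342 = a·0 + b·1 (s = 0, t = 1); each new remainder r_{k+1} = r_{k-1} − q_k·r_k inherits s_{k+1} = s_{k-1} − q_k·s_k, t_{k+1} = t_{k-1} − q_k·t_k, so r_k = a·s_k + b·t_k at every step:
  q = 1: r = 37, s = 1 − 1·0 = 1, t = 0 − 1·1 = -1  (check: 379·1 + 342·(-1) = 37)
  q = 9: r = 9, s = 0 − 9·1 = -9, t = 1 − 9·(-1) = 10  (check: 379·(-9) + 342·10 = 9)
  q = 4: r = 1, s = 1 − 4·(-9) = 37, t = -1 − 4·10 = -41  (check: 379·37 + 342·(-41) = 1)
The row with r = 1 (the gcd) gives the Bezout coefficients s = 37, t = -41.
Result: 379 · (37) + 342 · (-41) = 1.

gcd(379, 342) = 1; s = 37, t = -41 (check: 379·37 + 342·(-41) = 1).


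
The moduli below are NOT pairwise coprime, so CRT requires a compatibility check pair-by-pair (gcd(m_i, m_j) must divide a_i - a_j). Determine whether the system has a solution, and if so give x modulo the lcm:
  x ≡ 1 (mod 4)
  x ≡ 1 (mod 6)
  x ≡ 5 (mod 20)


Moduli 4, 6, 20 are not pairwise coprime, so CRT works modulo lcm(m_i) when all pairwise compatibility conditions hold.
Pairwise compatibility: gcd(m_i, m_j) must divide a_i - a_j for every pair.
Merge one congruence at a time:
  Start: x ≡ 1 (mod 4).
  Combine with x ≡ 1 (mod 6): gcd(4, 6) = 2; 1 - 1 = 0, which IS divisible by 2, so compatible.
    Write x = 1 + 4·t and substitute into x ≡ 1 (mod 6): 4·t ≡ 1 − 1 = 0 (mod 6).
    Divide the congruence (and modulus) by g = 2: 2·t ≡ 0 (mod 3).
    The inverse of 2 mod 3 is 2 (since 2·2 = 4 = 1·3 + 1), so t ≡ 2·0 = 0 ≡ 0 (mod 3).
    Then x = 1 + 4·0 = 1, valid modulo lcm(4, 6) = 12: x ≡ 1 (mod 12).
  Combine with x ≡ 5 (mod 20): gcd(12, 20) = 4; 5 - 1 = 4, which IS divisible by 4, so compatible.
    Write x = 1 + 12·t and substitute into x ≡ 5 (mod 20): 12·t ≡ 5 − 1 = 4 (mod 20).
    Divide the congruence (and modulus) by g = 4: 3·t ≡ 1 (mod 5).
    The inverse of 3 mod 5 is 2 (since 3·2 = 6 = 1·5 + 1), so t ≡ 2·1 = 2 ≡ 2 (mod 5).
    Then x = 1 + 12·2 = 25, valid modulo lcm(12, 20) = 60: x ≡ 25 (mod 60).
Verify: 25 mod 4 = 1, 25 mod 6 = 1, 25 mod 20 = 5.

x ≡ 25 (mod 60).


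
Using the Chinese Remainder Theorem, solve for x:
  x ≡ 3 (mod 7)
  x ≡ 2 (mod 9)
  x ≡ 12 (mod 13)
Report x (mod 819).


Moduli 7, 9, 13 are pairwise coprime; by CRT there is a unique solution modulo M = 7 · 9 · 13 = 819.
Solve pairwise, accumulating the modulus:
  Start with x ≡ 3 (mod 7).
  Combine with x ≡ 2 (mod 9): since gcd(7, 9) = 1, we get a unique residue mod 63.
    Write x = 3 + 7·t and substitute into x ≡ 2 (mod 9): 7·t ≡ 2 − 3 = -1 (mod 9).
    Reduce coefficients mod 9: 7·t ≡ 8 (mod 9).
    The inverse of 7 mod 9 is 4 (since 7·4 = 28 = 3·9 + 1), so t ≡ 4·8 = 32 ≡ 5 (mod 9).
    Then x = 3 + 7·5 = 38, valid modulo lcm(7, 9) = 63: x ≡ 38 (mod 63).
  Combine with x ≡ 12 (mod 13): since gcd(63, 13) = 1, we get a unique residue mod 819.
    Write x = 38 + 63·t and substitute into x ≡ 12 (mod 13): 63·t ≡ 12 − 38 = -26 (mod 13).
    Reduce coefficients mod 13: 11·t ≡ 0 (mod 13).
    The inverse of 11 mod 13 is 6 (since 11·6 = 66 = 5·13 + 1), so t ≡ 6·0 = 0 ≡ 0 (mod 13).
    Then x = 38 + 63·0 = 38, valid modulo lcm(63, 13) = 819: x ≡ 38 (mod 819).
Verify: 38 mod 7 = 3 ✓, 38 mod 9 = 2 ✓, 38 mod 13 = 12 ✓.

x ≡ 38 (mod 819).


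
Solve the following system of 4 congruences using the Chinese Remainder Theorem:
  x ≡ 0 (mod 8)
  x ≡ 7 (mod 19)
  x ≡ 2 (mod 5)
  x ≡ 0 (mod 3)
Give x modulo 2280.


Product of moduli M = 8 · 19 · 5 · 3 = 2280.
Merge one congruence at a time:
  Start: x ≡ 0 (mod 8).
  Combine with x ≡ 7 (mod 19); new modulus lcm = 152.
    Write x = 0 + 8·t and substitute into x ≡ 7 (mod 19): 8·t ≡ 7 − 0 = 7 (mod 19).
    The inverse of 8 mod 19 is 12 (since 8·12 = 96 = 5·19 + 1), so t ≡ 12·7 = 84 ≡ 8 (mod 19).
    Then x = 0 + 8·8 = 64, valid modulo lcm(8, 19) = 152: x ≡ 64 (mod 152).
  Combine with x ≡ 2 (mod 5); new modulus lcm = 760.
    Write x = 64 + 152·t and substitute into x ≡ 2 (mod 5): 152·t ≡ 2 − 64 = -62 (mod 5).
    Reduce coefficients mod 5: 2·t ≡ 3 (mod 5).
    The inverse of 2 mod 5 is 3 (since 2·3 = 6 = 1·5 + 1), so t ≡ 3·3 = 9 ≡ 4 (mod 5).
    Then x = 64 + 152·4 = 672, valid modulo lcm(152, 5) = 760: x ≡ 672 (mod 760).
  Combine with x ≡ 0 (mod 3); new modulus lcm = 2280.
    Write x = 672 + 760·t and substitute into x ≡ 0 (mod 3): 760·t ≡ 0 − 672 = -672 (mod 3).
    Reduce coefficients mod 3: 1·t ≡ 0 (mod 3).
    So t ≡ 0 (mod 3).
    Then x = 672 + 760·0 = 672, valid modulo lcm(760, 3) = 2280: x ≡ 672 (mod 2280).
Verify against each original: 672 mod 8 = 0, 672 mod 19 = 7, 672 mod 5 = 2, 672 mod 3 = 0.

x ≡ 672 (mod 2280).


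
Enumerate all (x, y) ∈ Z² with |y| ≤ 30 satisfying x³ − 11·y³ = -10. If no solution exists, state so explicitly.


The equation is x³ - 11y³ = -10. For fixed y, x³ = 11·y³ − 10, so a solution requires the RHS to be a perfect cube.
Strategy: iterate y from -30 to 30, compute RHS = 11·y³ − 10, and check whether it is a (positive or negative) perfect cube.
Check small values of y:
  y = 0: RHS = -10 is not a perfect cube.
  y = 1: RHS = 1 = (1)³ ⇒ x = 1 works.
  y = -1: RHS = -21 is not a perfect cube.
  y = 2: RHS = 78 is not a perfect cube.
  y = -2: RHS = -98 is not a perfect cube.
  y = 3: RHS = 287 is not a perfect cube.
  y = -3: RHS = -307 is not a perfect cube.
Continuing the search up to |y| = 30 finds no further solutions beyond those listed.
Collected solutions: (1, 1).

Solutions (with |y| ≤ 30): (1, 1).


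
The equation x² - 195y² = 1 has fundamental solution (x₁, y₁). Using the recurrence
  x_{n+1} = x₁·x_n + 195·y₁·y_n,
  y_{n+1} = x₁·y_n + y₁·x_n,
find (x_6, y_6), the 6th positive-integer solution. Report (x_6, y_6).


Step 1: Find the fundamental solution (x₁, y₁) of x² - 195y² = 1.
  Expand √195 as a continued fraction. a₀ = ⌊√195⌋ = 13; iterate m_{k+1} = d_k·a_k − m_k, d_{k+1} = (195 − m_{k+1}²)/d_k, a_{k+1} = ⌊(a₀ + m_{k+1})/d_{k+1}⌋ (starting m₀ = 0, d₀ = 1), with convergents p_k = a_k·p_{k-1} + p_{k-2}, q_k = a_k·q_{k-1} + q_{k-2} (p₋₁ = 1, q₋₁ = 0):
  k = 0: a₀ = 13; p₀/q₀ = 13/1; p₀² − 195·q₀² = 169 − 195 = -26.
  k = 1: m = 13, d = 26, a = ⌊(13 + 13)/26⌋ = 1; p/q = (1·13 + 1)/(1·1 + 0) = 14/1; p² − 195·q² = 196 − 195 = 1.
  The first convergent with p² − 195·q² = 1 gives the fundamental solution (x₁, y₁) = (14, 1).
Step 2: Apply the recurrence (x_{n+1}, y_{n+1}) = (x₁x_n + 195y₁y_n, x₁y_n + y₁x_n) repeatedly.
  From (x_1, y_1) = (14, 1): x_2 = 14·14 + 195·1·1 = 391; y_2 = 14·1 + 1·14 = 28.
  From (x_2, y_2) = (391, 28): x_3 = 14·391 + 195·1·28 = 10934; y_3 = 14·28 + 1·391 = 783.
  From (x_3, y_3) = (10934, 783): x_4 = 14·10934 + 195·1·783 = 305761; y_4 = 14·783 + 1·10934 = 21896.
  From (x_4, y_4) = (305761, 21896): x_5 = 14·305761 + 195·1·21896 = 8550374; y_5 = 14·21896 + 1·305761 = 612305.
  From (x_5, y_5) = (8550374, 612305): x_6 = 14·8550374 + 195·1·612305 = 239104711; y_6 = 14·612305 + 1·8550374 = 17122644.
Step 3: Verify x_6² - 195·y_6² = 57171062822393521 - 57171062822393520 = 1 (should be 1). ✓

(x_1, y_1) = (14, 1); (x_6, y_6) = (239104711, 17122644).


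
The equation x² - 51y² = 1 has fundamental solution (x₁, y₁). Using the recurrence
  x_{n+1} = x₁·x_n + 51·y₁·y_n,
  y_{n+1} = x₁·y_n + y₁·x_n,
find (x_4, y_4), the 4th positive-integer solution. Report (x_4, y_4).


Step 1: Find the fundamental solution (x₁, y₁) of x² - 51y² = 1.
  Expand √51 as a continued fraction. a₀ = ⌊√51⌋ = 7; iterate m_{k+1} = d_k·a_k − m_k, d_{k+1} = (51 − m_{k+1}²)/d_k, a_{k+1} = ⌊(a₀ + m_{k+1})/d_{k+1}⌋ (starting m₀ = 0, d₀ = 1), with convergents p_k = a_k·p_{k-1} + p_{k-2}, q_k = a_k·q_{k-1} + q_{k-2} (p₋₁ = 1, q₋₁ = 0):
  k = 0: a₀ = 7; p₀/q₀ = 7/1; p₀² − 51·q₀² = 49 − 51 = -2.
  k = 1: m = 7, d = 2, a = ⌊(7 + 7)/2⌋ = 7; p/q = (7·7 + 1)/(7·1 + 0) = 50/7; p² − 51·q² = 2500 − 2499 = 1.
  The first convergent with p² − 51·q² = 1 gives the fundamental solution (x₁, y₁) = (50, 7).
Step 2: Apply the recurrence (x_{n+1}, y_{n+1}) = (x₁x_n + 51y₁y_n, x₁y_n + y₁x_n) repeatedly.
  From (x_1, y_1) = (50, 7): x_2 = 50·50 + 51·7·7 = 4999; y_2 = 50·7 + 7·50 = 700.
  From (x_2, y_2) = (4999, 700): x_3 = 50·4999 + 51·7·700 = 499850; y_3 = 50·700 + 7·4999 = 69993.
  From (x_3, y_3) = (499850, 69993): x_4 = 50·499850 + 51·7·69993 = 49980001; y_4 = 50·69993 + 7·499850 = 6998600.
Step 3: Verify x_4² - 51·y_4² = 2498000499960001 - 2498000499960000 = 1 (should be 1). ✓

(x_1, y_1) = (50, 7); (x_4, y_4) = (49980001, 6998600).


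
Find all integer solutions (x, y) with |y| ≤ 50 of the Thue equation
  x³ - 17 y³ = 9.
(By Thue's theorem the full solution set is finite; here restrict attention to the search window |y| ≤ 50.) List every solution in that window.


The equation is x³ - 17y³ = 9. For fixed y, x³ = 17·y³ + 9, so a solution requires the RHS to be a perfect cube.
Strategy: iterate y from -50 to 50, compute RHS = 17·y³ + 9, and check whether it is a (positive or negative) perfect cube.
Check small values of y:
  y = 0: RHS = 9 is not a perfect cube.
  y = 1: RHS = 26 is not a perfect cube.
  y = -1: RHS = -8 = (-2)³ ⇒ x = -2 works.
  y = 2: RHS = 145 is not a perfect cube.
  y = -2: RHS = -127 is not a perfect cube.
  y = 3: RHS = 468 is not a perfect cube.
  y = -3: RHS = -450 is not a perfect cube.
Continuing the search up to |y| = 50 finds no further solutions beyond those listed.
Collected solutions: (-2, -1).

Solutions (with |y| ≤ 50): (-2, -1).


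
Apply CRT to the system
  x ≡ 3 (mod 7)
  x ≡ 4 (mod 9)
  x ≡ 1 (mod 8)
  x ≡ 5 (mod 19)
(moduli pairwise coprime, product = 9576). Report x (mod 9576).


Product of moduli M = 7 · 9 · 8 · 19 = 9576.
Merge one congruence at a time:
  Start: x ≡ 3 (mod 7).
  Combine with x ≡ 4 (mod 9); new modulus lcm = 63.
    Write x = 3 + 7·t and substitute into x ≡ 4 (mod 9): 7·t ≡ 4 − 3 = 1 (mod 9).
    The inverse of 7 mod 9 is 4 (since 7·4 = 28 = 3·9 + 1), so t ≡ 4·1 = 4 ≡ 4 (mod 9).
    Then x = 3 + 7·4 = 31, valid modulo lcm(7, 9) = 63: x ≡ 31 (mod 63).
  Combine with x ≡ 1 (mod 8); new modulus lcm = 504.
    Write x = 31 + 63·t and substitute into x ≡ 1 (mod 8): 63·t ≡ 1 − 31 = -30 (mod 8).
    Reduce coefficients mod 8: 7·t ≡ 2 (mod 8).
    The inverse of 7 mod 8 is 7 (since 7·7 = 49 = 6·8 + 1), so t ≡ 7·2 = 14 ≡ 6 (mod 8).
    Then x = 31 + 63·6 = 409, valid modulo lcm(63, 8) = 504: x ≡ 409 (mod 504).
  Combine with x ≡ 5 (mod 19); new modulus lcm = 9576.
    Write x = 409 + 504·t and substitute into x ≡ 5 (mod 19): 504·t ≡ 5 − 409 = -404 (mod 19).
    Reduce coefficients mod 19: 10·t ≡ 14 (mod 19).
    The inverse of 10 mod 19 is 2 (since 10·2 = 20 = 1·19 + 1), so t ≡ 2·14 = 28 ≡ 9 (mod 19).
    Then x = 409 + 504·9 = 4945, valid modulo lcm(504, 19) = 9576: x ≡ 4945 (mod 9576).
Verify against each original: 4945 mod 7 = 3, 4945 mod 9 = 4, 4945 mod 8 = 1, 4945 mod 19 = 5.

x ≡ 4945 (mod 9576).


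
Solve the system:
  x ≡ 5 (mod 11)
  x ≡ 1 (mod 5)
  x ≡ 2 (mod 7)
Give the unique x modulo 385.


Moduli 11, 5, 7 are pairwise coprime; by CRT there is a unique solution modulo M = 11 · 5 · 7 = 385.
Solve pairwise, accumulating the modulus:
  Start with x ≡ 5 (mod 11).
  Combine with x ≡ 1 (mod 5): since gcd(11, 5) = 1, we get a unique residue mod 55.
    Write x = 5 + 11·t and substitute into x ≡ 1 (mod 5): 11·t ≡ 1 − 5 = -4 (mod 5).
    Reduce coefficients mod 5: 1·t ≡ 1 (mod 5).
    So t ≡ 1 (mod 5).
    Then x = 5 + 11·1 = 16, valid modulo lcm(11, 5) = 55: x ≡ 16 (mod 55).
  Combine with x ≡ 2 (mod 7): since gcd(55, 7) = 1, we get a unique residue mod 385.
    Write x = 16 + 55·t and substitute into x ≡ 2 (mod 7): 55·t ≡ 2 − 16 = -14 (mod 7).
    Reduce coefficients mod 7: 6·t ≡ 0 (mod 7).
    The inverse of 6 mod 7 is 6 (since 6·6 = 36 = 5·7 + 1), so t ≡ 6·0 = 0 ≡ 0 (mod 7).
    Then x = 16 + 55·0 = 16, valid modulo lcm(55, 7) = 385: x ≡ 16 (mod 385).
Verify: 16 mod 11 = 5 ✓, 16 mod 5 = 1 ✓, 16 mod 7 = 2 ✓.

x ≡ 16 (mod 385).


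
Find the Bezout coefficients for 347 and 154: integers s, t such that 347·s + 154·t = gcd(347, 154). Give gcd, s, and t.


Euclidean algorithm on (347, 154) — divide until remainder is 0:
  347 = 2 · 154 + 39
  154 = 3 · 39 + 37
  39 = 1 · 37 + 2
  37 = 18 · 2 + 1
  2 = 2 · 1 + 0
gcd(347, 154) = 1.
Track Bezout coefficients alongside the remainders: start with r₀ = 347 = a·1 + b·0 (s = 1, t = 0) and r₁ = 154 = a·0 + b·1 (s = 0, t = 1); each new remainder r_{k+1} = r_{k-1} − q_k·r_k inherits s_{k+1} = s_{k-1} − q_k·s_k, t_{k+1} = t_{k-1} − q_k·t_k, so r_k = a·s_k + b·t_k at every step:
  q = 2: r = 39, s = 1 − 2·0 = 1, t = 0 − 2·1 = -2  (check: 347·1 + 154·(-2) = 39)
  q = 3: r = 37, s = 0 − 3·1 = -3, t = 1 − 3·(-2) = 7  (check: 347·(-3) + 154·7 = 37)
  q = 1: r = 2, s = 1 − 1·(-3) = 4, t = -2 − 1·7 = -9  (check: 347·4 + 154·(-9) = 2)
  q = 18: r = 1, s = -3 − 18·4 = -75, t = 7 − 18·(-9) = 169  (check: 347·(-75) + 154·169 = 1)
The row with r = 1 (the gcd) gives the Bezout coefficients s = -75, t = 169.
Result: 347 · (-75) + 154 · (169) = 1.

gcd(347, 154) = 1; s = -75, t = 169 (check: 347·(-75) + 154·169 = 1).


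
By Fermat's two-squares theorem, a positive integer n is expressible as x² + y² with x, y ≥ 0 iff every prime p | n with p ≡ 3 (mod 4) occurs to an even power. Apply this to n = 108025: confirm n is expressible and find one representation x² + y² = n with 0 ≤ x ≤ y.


Step 1: Factor n = 108025 = 5^2 · 29 · 149.
Step 2: Check the mod-4 condition on each prime factor: 5 ≡ 1 (mod 4), exponent 2; 29 ≡ 1 (mod 4), exponent 1; 149 ≡ 1 (mod 4), exponent 1.
All primes ≡ 3 (mod 4) appear to even exponent (or don't appear), so by the two-squares theorem n IS expressible as a sum of two squares.
Step 3: Build a representation. Group n = k² · m with k = 5 and m = 29 · 149 = 4321 (a product of primes ≡ 1 (mod 4)); a representation of m scales to one of n via (k·x)² + (k·y)² = k²(x² + y²). Each prime p ≡ 1 (mod 4) is itself a sum of two squares; find a² by testing p − a² for a perfect square:
  29: 29 − 1² = 28, 29 − 2² = 25 = 5² ⇒ 29 = 2² + 5².
  149: 149 − 1² = 148, 149 − 2² = 145, 149 − 3² = 140, 149 − 4² = 133, 149 − 5² = 124, 149 − 6² = 113, 149 − 7² = 100 = 10² ⇒ 149 = 7² + 10².
  Combine using the Brahmagupta–Fibonacci identity (a² + b²)(c² + d²) = (ac − bd)² + (ad + bc)² = (ac + bd)² + (ad − bc)²:
  29 · 149 = 4321: from (2² + 5²)(7² + 10²), take (2·7 − 5·10, 2·10 + 5·7) = (14 − 50, 20 + 35) = (-36, 55); dropping signs (only squares matter) gives (36, 55); check 36² + 55² = 1296 + 3025 = 4321 ✓.
  Scale by k = 5: (5·36, 5·55) = (180, 275).
Step 4: Order so x ≤ y and verify: 180² + 275² = 32400 + 75625 = 108025 = n. ✓

n = 108025 = 180² + 275² (one valid representation with x ≤ y).


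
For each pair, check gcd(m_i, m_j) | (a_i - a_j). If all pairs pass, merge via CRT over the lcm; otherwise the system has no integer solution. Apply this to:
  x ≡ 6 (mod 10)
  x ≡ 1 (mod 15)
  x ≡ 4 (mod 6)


Moduli 10, 15, 6 are not pairwise coprime, so CRT works modulo lcm(m_i) when all pairwise compatibility conditions hold.
Pairwise compatibility: gcd(m_i, m_j) must divide a_i - a_j for every pair.
Merge one congruence at a time:
  Start: x ≡ 6 (mod 10).
  Combine with x ≡ 1 (mod 15): gcd(10, 15) = 5; 1 - 6 = -5, which IS divisible by 5, so compatible.
    Write x = 6 + 10·t and substitute into x ≡ 1 (mod 15): 10·t ≡ 1 − 6 = -5 (mod 15).
    Divide the congruence (and modulus) by g = 5: 2·t ≡ -1 (mod 3).
    Reduce coefficients mod 3: 2·t ≡ 2 (mod 3).
    The inverse of 2 mod 3 is 2 (since 2·2 = 4 = 1·3 + 1), so t ≡ 2·2 = 4 ≡ 1 (mod 3).
    Then x = 6 + 10·1 = 16, valid modulo lcm(10, 15) = 30: x ≡ 16 (mod 30).
  Combine with x ≡ 4 (mod 6): gcd(30, 6) = 6; 4 - 16 = -12, which IS divisible by 6, so compatible.
    Write x = 16 + 30·t and substitute into x ≡ 4 (mod 6): 30·t ≡ 4 − 16 = -12 (mod 6).
    Divide the congruence (and modulus) by g = 6: 5·t ≡ -2 (mod 1).
    Modulo 1 every t works; take t = 0.
    Then x = 16 + 30·0 = 16, valid modulo lcm(30, 6) = 30: x ≡ 16 (mod 30).
Verify: 16 mod 10 = 6, 16 mod 15 = 1, 16 mod 6 = 4.

x ≡ 16 (mod 30).


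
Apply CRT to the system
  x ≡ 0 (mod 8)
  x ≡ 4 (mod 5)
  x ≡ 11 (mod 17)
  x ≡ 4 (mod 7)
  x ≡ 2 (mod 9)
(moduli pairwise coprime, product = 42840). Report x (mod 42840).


Product of moduli M = 8 · 5 · 17 · 7 · 9 = 42840.
Merge one congruence at a time:
  Start: x ≡ 0 (mod 8).
  Combine with x ≡ 4 (mod 5); new modulus lcm = 40.
    Write x = 0 + 8·t and substitute into x ≡ 4 (mod 5): 8·t ≡ 4 − 0 = 4 (mod 5).
    Reduce coefficients mod 5: 3·t ≡ 4 (mod 5).
    The inverse of 3 mod 5 is 2 (since 3·2 = 6 = 1·5 + 1), so t ≡ 2·4 = 8 ≡ 3 (mod 5).
    Then x = 0 + 8·3 = 24, valid modulo lcm(8, 5) = 40: x ≡ 24 (mod 40).
  Combine with x ≡ 11 (mod 17); new modulus lcm = 680.
    Write x = 24 + 40·t and substitute into x ≡ 11 (mod 17): 40·t ≡ 11 − 24 = -13 (mod 17).
    Reduce coefficients mod 17: 6·t ≡ 4 (mod 17).
    The inverse of 6 mod 17 is 3 (since 6·3 = 18 = 1·17 + 1), so t ≡ 3·4 = 12 ≡ 12 (mod 17).
    Then x = 24 + 40·12 = 504, valid modulo lcm(40, 17) = 680: x ≡ 504 (mod 680).
  Combine with x ≡ 4 (mod 7); new modulus lcm = 4760.
    Write x = 504 + 680·t and substitute into x ≡ 4 (mod 7): 680·t ≡ 4 − 504 = -500 (mod 7).
    Reduce coefficients mod 7: 1·t ≡ 4 (mod 7).
    So t ≡ 4 (mod 7).
    Then x = 504 + 680·4 = 3224, valid modulo lcm(680, 7) = 4760: x ≡ 3224 (mod 4760).
  Combine with x ≡ 2 (mod 9); new modulus lcm = 42840.
    Write x = 3224 + 4760·t and substitute into x ≡ 2 (mod 9): 4760·t ≡ 2 − 3224 = -3222 (mod 9).
    Reduce coefficients mod 9: 8·t ≡ 0 (mod 9).
    The inverse of 8 mod 9 is 8 (since 8·8 = 64 = 7·9 + 1), so t ≡ 8·0 = 0 ≡ 0 (mod 9).
    Then x = 3224 + 4760·0 = 3224, valid modulo lcm(4760, 9) = 42840: x ≡ 3224 (mod 42840).
Verify against each original: 3224 mod 8 = 0, 3224 mod 5 = 4, 3224 mod 17 = 11, 3224 mod 7 = 4, 3224 mod 9 = 2.

x ≡ 3224 (mod 42840).


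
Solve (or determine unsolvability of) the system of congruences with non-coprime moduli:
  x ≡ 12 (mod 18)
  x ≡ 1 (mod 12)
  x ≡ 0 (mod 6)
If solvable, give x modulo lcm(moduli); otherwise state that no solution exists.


Moduli 18, 12, 6 are not pairwise coprime, so CRT works modulo lcm(m_i) when all pairwise compatibility conditions hold.
Pairwise compatibility: gcd(m_i, m_j) must divide a_i - a_j for every pair.
Merge one congruence at a time:
  Start: x ≡ 12 (mod 18).
  Combine with x ≡ 1 (mod 12): gcd(18, 12) = 6, and 1 - 12 = -11 is NOT divisible by 6.
    ⇒ system is inconsistent (no integer solution).

No solution (the system is inconsistent).


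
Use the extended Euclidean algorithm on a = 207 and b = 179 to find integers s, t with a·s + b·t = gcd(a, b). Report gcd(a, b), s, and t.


Euclidean algorithm on (207, 179) — divide until remainder is 0:
  207 = 1 · 179 + 28
  179 = 6 · 28 + 11
  28 = 2 · 11 + 6
  11 = 1 · 6 + 5
  6 = 1 · 5 + 1
  5 = 5 · 1 + 0
gcd(207, 179) = 1.
Track Bezout coefficients alongside the remainders: start with r₀ = 207 = a·1 + b·0 (s = 1, t = 0) and r₁ = 179 = a·0 + b·1 (s = 0, t = 1); each new remainder r_{k+1} = r_{k-1} − q_k·r_k inherits s_{k+1} = s_{k-1} − q_k·s_k, t_{k+1} = t_{k-1} − q_k·t_k, so r_k = a·s_k + b·t_k at every step:
  q = 1: r = 28, s = 1 − 1·0 = 1, t = 0 − 1·1 = -1  (check: 207·1 + 179·(-1) = 28)
  q = 6: r = 11, s = 0 − 6·1 = -6, t = 1 − 6·(-1) = 7  (check: 207·(-6) + 179·7 = 11)
  q = 2: r = 6, s = 1 − 2·(-6) = 13, t = -1 − 2·7 = -15  (check: 207·13 + 179·(-15) = 6)
  q = 1: r = 5, s = -6 − 1·13 = -19, t = 7 − 1·(-15) = 22  (check: 207·(-19) + 179·22 = 5)
  q = 1: r = 1, s = 13 − 1·(-19) = 32, t = -15 − 1·22 = -37  (check: 207·32 + 179·(-37) = 1)
The row with r = 1 (the gcd) gives the Bezout coefficients s = 32, t = -37.
Result: 207 · (32) + 179 · (-37) = 1.

gcd(207, 179) = 1; s = 32, t = -37 (check: 207·32 + 179·(-37) = 1).


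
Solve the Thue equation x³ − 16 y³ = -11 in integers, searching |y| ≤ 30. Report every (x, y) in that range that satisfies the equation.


The equation is x³ - 16y³ = -11. For fixed y, x³ = 16·y³ − 11, so a solution requires the RHS to be a perfect cube.
Strategy: iterate y from -30 to 30, compute RHS = 16·y³ − 11, and check whether it is a (positive or negative) perfect cube.
Check small values of y:
  y = 0: RHS = -11 is not a perfect cube.
  y = 1: RHS = 5 is not a perfect cube.
  y = -1: RHS = -27 = (-3)³ ⇒ x = -3 works.
  y = 2: RHS = 117 is not a perfect cube.
  y = -2: RHS = -139 is not a perfect cube.
  y = 3: RHS = 421 is not a perfect cube.
  y = -3: RHS = -443 is not a perfect cube.
Continuing the search up to |y| = 30 finds no further solutions beyond those listed.
Collected solutions: (-3, -1).

Solutions (with |y| ≤ 30): (-3, -1).


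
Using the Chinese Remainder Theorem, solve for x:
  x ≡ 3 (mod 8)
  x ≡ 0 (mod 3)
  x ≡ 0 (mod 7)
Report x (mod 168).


Moduli 8, 3, 7 are pairwise coprime; by CRT there is a unique solution modulo M = 8 · 3 · 7 = 168.
Solve pairwise, accumulating the modulus:
  Start with x ≡ 3 (mod 8).
  Combine with x ≡ 0 (mod 3): since gcd(8, 3) = 1, we get a unique residue mod 24.
    Write x = 3 + 8·t and substitute into x ≡ 0 (mod 3): 8·t ≡ 0 − 3 = -3 (mod 3).
    Reduce coefficients mod 3: 2·t ≡ 0 (mod 3).
    The inverse of 2 mod 3 is 2 (since 2·2 = 4 = 1·3 + 1), so t ≡ 2·0 = 0 ≡ 0 (mod 3).
    Then x = 3 + 8·0 = 3, valid modulo lcm(8, 3) = 24: x ≡ 3 (mod 24).
  Combine with x ≡ 0 (mod 7): since gcd(24, 7) = 1, we get a unique residue mod 168.
    Write x = 3 + 24·t and substitute into x ≡ 0 (mod 7): 24·t ≡ 0 − 3 = -3 (mod 7).
    Reduce coefficients mod 7: 3·t ≡ 4 (mod 7).
    The inverse of 3 mod 7 is 5 (since 3·5 = 15 = 2·7 + 1), so t ≡ 5·4 = 20 ≡ 6 (mod 7).
    Then x = 3 + 24·6 = 147, valid modulo lcm(24, 7) = 168: x ≡ 147 (mod 168).
Verify: 147 mod 8 = 3 ✓, 147 mod 3 = 0 ✓, 147 mod 7 = 0 ✓.

x ≡ 147 (mod 168).


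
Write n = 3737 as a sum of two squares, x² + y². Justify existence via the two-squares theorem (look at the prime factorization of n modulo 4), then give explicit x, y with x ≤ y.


Step 1: Factor n = 3737 = 37 · 101.
Step 2: Check the mod-4 condition on each prime factor: 37 ≡ 1 (mod 4), exponent 1; 101 ≡ 1 (mod 4), exponent 1.
All primes ≡ 3 (mod 4) appear to even exponent (or don't appear), so by the two-squares theorem n IS expressible as a sum of two squares.
Step 3: Build a representation. Here n = 37 · 101 is a product of primes ≡ 1 (mod 4). Each prime p ≡ 1 (mod 4) is itself a sum of two squares; find a² by testing p − a² for a perfect square:
  37: 37 − 1² = 36 = 6² ⇒ 37 = 1² + 6².
  101: 101 − 1² = 100 = 10² ⇒ 101 = 1² + 10².
  Combine using the Brahmagupta–Fibonacci identity (a² + b²)(c² + d²) = (ac − bd)² + (ad + bc)² = (ac + bd)² + (ad − bc)²:
  37 · 101 = 3737: from (1² + 6²)(1² + 10²), take (1·1 − 6·10, 1·10 + 6·1) = (1 − 60, 10 + 6) = (-59, 16); dropping signs (only squares matter) gives (59, 16); check 59² + 16² = 3481 + 256 = 3737 ✓.
Step 4: Order so x ≤ y and verify: 16² + 59² = 256 + 3481 = 3737 = n. ✓

n = 3737 = 16² + 59² (one valid representation with x ≤ y).


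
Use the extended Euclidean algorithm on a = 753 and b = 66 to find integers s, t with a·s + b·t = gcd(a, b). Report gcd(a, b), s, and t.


Euclidean algorithm on (753, 66) — divide until remainder is 0:
  753 = 11 · 66 + 27
  66 = 2 · 27 + 12
  27 = 2 · 12 + 3
  12 = 4 · 3 + 0
gcd(753, 66) = 3.
Track Bezout coefficients alongside the remainders: start with r₀ = 753 = a·1 + b·0 (s = 1, t = 0) and r₁ = 66 = a·0 + b·1 (s = 0, t = 1); each new remainder r_{k+1} = r_{k-1} − q_k·r_k inherits s_{k+1} = s_{k-1} − q_k·s_k, t_{k+1} = t_{k-1} − q_k·t_k, so r_k = a·s_k + b·t_k at every step:
  q = 11: r = 27, s = 1 − 11·0 = 1, t = 0 − 11·1 = -11  (check: 753·1 + 66·(-11) = 27)
  q = 2: r = 12, s = 0 − 2·1 = -2, t = 1 − 2·(-11) = 23  (check: 753·(-2) + 66·23 = 12)
  q = 2: r = 3, s = 1 − 2·(-2) = 5, t = -11 − 2·23 = -57  (check: 753·5 + 66·(-57) = 3)
The row with r = 3 (the gcd) gives the Bezout coefficients s = 5, t = -57.
Result: 753 · (5) + 66 · (-57) = 3.

gcd(753, 66) = 3; s = 5, t = -57 (check: 753·5 + 66·(-57) = 3).


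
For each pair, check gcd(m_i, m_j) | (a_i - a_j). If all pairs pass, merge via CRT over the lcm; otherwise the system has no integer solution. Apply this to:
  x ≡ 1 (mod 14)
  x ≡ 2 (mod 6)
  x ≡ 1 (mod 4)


Moduli 14, 6, 4 are not pairwise coprime, so CRT works modulo lcm(m_i) when all pairwise compatibility conditions hold.
Pairwise compatibility: gcd(m_i, m_j) must divide a_i - a_j for every pair.
Merge one congruence at a time:
  Start: x ≡ 1 (mod 14).
  Combine with x ≡ 2 (mod 6): gcd(14, 6) = 2, and 2 - 1 = 1 is NOT divisible by 2.
    ⇒ system is inconsistent (no integer solution).

No solution (the system is inconsistent).


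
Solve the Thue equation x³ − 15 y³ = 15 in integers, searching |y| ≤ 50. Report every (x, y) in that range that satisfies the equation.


The equation is x³ - 15y³ = 15. For fixed y, x³ = 15·y³ + 15, so a solution requires the RHS to be a perfect cube.
Strategy: iterate y from -50 to 50, compute RHS = 15·y³ + 15, and check whether it is a (positive or negative) perfect cube.
Check small values of y:
  y = 0: RHS = 15 is not a perfect cube.
  y = 1: RHS = 30 is not a perfect cube.
  y = -1: RHS = 0 = (0)³ ⇒ x = 0 works.
  y = 2: RHS = 135 is not a perfect cube.
  y = -2: RHS = -105 is not a perfect cube.
  y = 3: RHS = 420 is not a perfect cube.
  y = -3: RHS = -390 is not a perfect cube.
Continuing the search up to |y| = 50 finds no further solutions beyond those listed.
Collected solutions: (0, -1).

Solutions (with |y| ≤ 50): (0, -1).


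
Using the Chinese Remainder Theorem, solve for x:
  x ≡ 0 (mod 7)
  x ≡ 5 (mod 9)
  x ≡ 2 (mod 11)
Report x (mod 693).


Moduli 7, 9, 11 are pairwise coprime; by CRT there is a unique solution modulo M = 7 · 9 · 11 = 693.
Solve pairwise, accumulating the modulus:
  Start with x ≡ 0 (mod 7).
  Combine with x ≡ 5 (mod 9): since gcd(7, 9) = 1, we get a unique residue mod 63.
    Write x = 0 + 7·t and substitute into x ≡ 5 (mod 9): 7·t ≡ 5 − 0 = 5 (mod 9).
    The inverse of 7 mod 9 is 4 (since 7·4 = 28 = 3·9 + 1), so t ≡ 4·5 = 20 ≡ 2 (mod 9).
    Then x = 0 + 7·2 = 14, valid modulo lcm(7, 9) = 63: x ≡ 14 (mod 63).
  Combine with x ≡ 2 (mod 11): since gcd(63, 11) = 1, we get a unique residue mod 693.
    Write x = 14 + 63·t and substitute into x ≡ 2 (mod 11): 63·t ≡ 2 − 14 = -12 (mod 11).
    Reduce coefficients mod 11: 8·t ≡ 10 (mod 11).
    The inverse of 8 mod 11 is 7 (since 8·7 = 56 = 5·11 + 1), so t ≡ 7·10 = 70 ≡ 4 (mod 11).
    Then x = 14 + 63·4 = 266, valid modulo lcm(63, 11) = 693: x ≡ 266 (mod 693).
Verify: 266 mod 7 = 0 ✓, 266 mod 9 = 5 ✓, 266 mod 11 = 2 ✓.

x ≡ 266 (mod 693).


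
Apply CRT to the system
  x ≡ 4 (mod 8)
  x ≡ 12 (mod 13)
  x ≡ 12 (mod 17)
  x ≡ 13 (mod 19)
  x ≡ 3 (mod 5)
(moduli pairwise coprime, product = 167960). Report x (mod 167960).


Product of moduli M = 8 · 13 · 17 · 19 · 5 = 167960.
Merge one congruence at a time:
  Start: x ≡ 4 (mod 8).
  Combine with x ≡ 12 (mod 13); new modulus lcm = 104.
    Write x = 4 + 8·t and substitute into x ≡ 12 (mod 13): 8·t ≡ 12 − 4 = 8 (mod 13).
    The inverse of 8 mod 13 is 5 (since 8·5 = 40 = 3·13 + 1), so t ≡ 5·8 = 40 ≡ 1 (mod 13).
    Then x = 4 + 8·1 = 12, valid modulo lcm(8, 13) = 104: x ≡ 12 (mod 104).
  Combine with x ≡ 12 (mod 17); new modulus lcm = 1768.
    Write x = 12 + 104·t and substitute into x ≡ 12 (mod 17): 104·t ≡ 12 − 12 = 0 (mod 17).
    Reduce coefficients mod 17: 2·t ≡ 0 (mod 17).
    The inverse of 2 mod 17 is 9 (since 2·9 = 18 = 1·17 + 1), so t ≡ 9·0 = 0 ≡ 0 (mod 17).
    Then x = 12 + 104·0 = 12, valid modulo lcm(104, 17) = 1768: x ≡ 12 (mod 1768).
  Combine with x ≡ 13 (mod 19); new modulus lcm = 33592.
    Write x = 12 + 1768·t and substitute into x ≡ 13 (mod 19): 1768·t ≡ 13 − 12 = 1 (mod 19).
    Reduce coefficients mod 19: 1·t ≡ 1 (mod 19).
    So t ≡ 1 (mod 19).
    Then x = 12 + 1768·1 = 1780, valid modulo lcm(1768, 19) = 33592: x ≡ 1780 (mod 33592).
  Combine with x ≡ 3 (mod 5); new modulus lcm = 167960.
    Write x = 1780 + 33592·t and substitute into x ≡ 3 (mod 5): 33592·t ≡ 3 − 1780 = -1777 (mod 5).
    Reduce coefficients mod 5: 2·t ≡ 3 (mod 5).
    The inverse of 2 mod 5 is 3 (since 2·3 = 6 = 1·5 + 1), so t ≡ 3·3 = 9 ≡ 4 (mod 5).
    Then x = 1780 + 33592·4 = 136148, valid modulo lcm(33592, 5) = 167960: x ≡ 136148 (mod 167960).
Verify against each original: 136148 mod 8 = 4, 136148 mod 13 = 12, 136148 mod 17 = 12, 136148 mod 19 = 13, 136148 mod 5 = 3.

x ≡ 136148 (mod 167960).


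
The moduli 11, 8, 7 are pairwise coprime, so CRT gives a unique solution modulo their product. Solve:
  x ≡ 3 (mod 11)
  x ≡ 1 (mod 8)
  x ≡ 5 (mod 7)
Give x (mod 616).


Moduli 11, 8, 7 are pairwise coprime; by CRT there is a unique solution modulo M = 11 · 8 · 7 = 616.
Solve pairwise, accumulating the modulus:
  Start with x ≡ 3 (mod 11).
  Combine with x ≡ 1 (mod 8): since gcd(11, 8) = 1, we get a unique residue mod 88.
    Write x = 3 + 11·t and substitute into x ≡ 1 (mod 8): 11·t ≡ 1 − 3 = -2 (mod 8).
    Reduce coefficients mod 8: 3·t ≡ 6 (mod 8).
    The inverse of 3 mod 8 is 3 (since 3·3 = 9 = 1·8 + 1), so t ≡ 3·6 = 18 ≡ 2 (mod 8).
    Then x = 3 + 11·2 = 25, valid modulo lcm(11, 8) = 88: x ≡ 25 (mod 88).
  Combine with x ≡ 5 (mod 7): since gcd(88, 7) = 1, we get a unique residue mod 616.
    Write x = 25 + 88·t and substitute into x ≡ 5 (mod 7): 88·t ≡ 5 − 25 = -20 (mod 7).
    Reduce coefficients mod 7: 4·t ≡ 1 (mod 7).
    The inverse of 4 mod 7 is 2 (since 4·2 = 8 = 1·7 + 1), so t ≡ 2·1 = 2 ≡ 2 (mod 7).
    Then x = 25 + 88·2 = 201, valid modulo lcm(88, 7) = 616: x ≡ 201 (mod 616).
Verify: 201 mod 11 = 3 ✓, 201 mod 8 = 1 ✓, 201 mod 7 = 5 ✓.

x ≡ 201 (mod 616).


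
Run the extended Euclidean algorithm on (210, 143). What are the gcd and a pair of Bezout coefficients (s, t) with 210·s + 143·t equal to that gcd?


Euclidean algorithm on (210, 143) — divide until remainder is 0:
  210 = 1 · 143 + 67
  143 = 2 · 67 + 9
  67 = 7 · 9 + 4
  9 = 2 · 4 + 1
  4 = 4 · 1 + 0
gcd(210, 143) = 1.
Track Bezout coefficients alongside the remainders: start with r₀ = 210 = a·1 + b·0 (s = 1, t = 0) and r₁ = 143 = a·0 + b·1 (s = 0, t = 1); each new remainder r_{k+1} = r_{k-1} − q_k·r_k inherits s_{k+1} = s_{k-1} − q_k·s_k, t_{k+1} = t_{k-1} − q_k·t_k, so r_k = a·s_k + b·t_k at every step:
  q = 1: r = 67, s = 1 − 1·0 = 1, t = 0 − 1·1 = -1  (check: 210·1 + 143·(-1) = 67)
  q = 2: r = 9, s = 0 − 2·1 = -2, t = 1 − 2·(-1) = 3  (check: 210·(-2) + 143·3 = 9)
  q = 7: r = 4, s = 1 − 7·(-2) = 15, t = -1 − 7·3 = -22  (check: 210·15 + 143·(-22) = 4)
  q = 2: r = 1, s = -2 − 2·15 = -32, t = 3 − 2·(-22) = 47  (check: 210·(-32) + 143·47 = 1)
The row with r = 1 (the gcd) gives the Bezout coefficients s = -32, t = 47.
Result: 210 · (-32) + 143 · (47) = 1.

gcd(210, 143) = 1; s = -32, t = 47 (check: 210·(-32) + 143·47 = 1).


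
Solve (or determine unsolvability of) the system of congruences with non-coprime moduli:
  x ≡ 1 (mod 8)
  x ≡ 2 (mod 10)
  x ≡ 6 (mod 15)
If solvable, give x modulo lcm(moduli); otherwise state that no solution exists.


Moduli 8, 10, 15 are not pairwise coprime, so CRT works modulo lcm(m_i) when all pairwise compatibility conditions hold.
Pairwise compatibility: gcd(m_i, m_j) must divide a_i - a_j for every pair.
Merge one congruence at a time:
  Start: x ≡ 1 (mod 8).
  Combine with x ≡ 2 (mod 10): gcd(8, 10) = 2, and 2 - 1 = 1 is NOT divisible by 2.
    ⇒ system is inconsistent (no integer solution).

No solution (the system is inconsistent).


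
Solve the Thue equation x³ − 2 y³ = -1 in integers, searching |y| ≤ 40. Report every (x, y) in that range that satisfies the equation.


The equation is x³ - 2y³ = -1. For fixed y, x³ = 2·y³ − 1, so a solution requires the RHS to be a perfect cube.
Strategy: iterate y from -40 to 40, compute RHS = 2·y³ − 1, and check whether it is a (positive or negative) perfect cube.
Check small values of y:
  y = 0: RHS = -1 = (-1)³ ⇒ x = -1 works.
  y = 1: RHS = 1 = (1)³ ⇒ x = 1 works.
  y = -1: RHS = -3 is not a perfect cube.
  y = 2: RHS = 15 is not a perfect cube.
  y = -2: RHS = -17 is not a perfect cube.
  y = 3: RHS = 53 is not a perfect cube.
  y = -3: RHS = -55 is not a perfect cube.
Continuing the search up to |y| = 40 finds no further solutions beyond those listed.
Collected solutions: (-1, 0), (1, 1).

Solutions (with |y| ≤ 40): (-1, 0), (1, 1).
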